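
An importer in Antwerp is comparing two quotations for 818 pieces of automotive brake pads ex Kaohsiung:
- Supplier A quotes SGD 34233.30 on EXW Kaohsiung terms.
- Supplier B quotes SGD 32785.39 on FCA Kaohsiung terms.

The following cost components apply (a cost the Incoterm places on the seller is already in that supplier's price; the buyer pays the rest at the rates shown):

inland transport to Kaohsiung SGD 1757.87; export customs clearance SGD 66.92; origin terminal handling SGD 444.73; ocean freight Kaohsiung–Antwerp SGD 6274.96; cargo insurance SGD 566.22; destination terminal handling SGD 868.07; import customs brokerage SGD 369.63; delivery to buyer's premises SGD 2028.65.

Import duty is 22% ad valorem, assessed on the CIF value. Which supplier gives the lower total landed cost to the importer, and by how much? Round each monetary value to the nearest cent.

Supplier B is cheaper by SGD 3992.69

Supplier A (EXW):
CIF value = EXW price + inland to port + export clearance + origin terminal + freight + insurance = 34233.30 + 1757.87 + 66.92 + 444.73 + 6274.96 + 566.22 = 43344.00
Import duty = 43344.00 × 22% = 9535.68
Buyer bears (A): 1757.87 + 66.92 + 444.73 + 6274.96 + 566.22 + 868.07 + 369.63 + 2028.65 = 12377.05
Landed cost (A) = invoice 34233.30 + 12377.05 + duty 9535.68 = 56146.03
Supplier B (FCA):
CIF value = FCA price + origin terminal + freight + insurance = 32785.39 + 444.73 + 6274.96 + 566.22 = 40071.30
Import duty = 40071.30 × 22% = 8815.69
Buyer bears (B): 444.73 + 6274.96 + 566.22 + 868.07 + 369.63 + 2028.65 = 10552.26
Landed cost (B) = invoice 32785.39 + 10552.26 + duty 8815.69 = 52153.34
Difference = |56146.03 − 52153.34| = 3992.69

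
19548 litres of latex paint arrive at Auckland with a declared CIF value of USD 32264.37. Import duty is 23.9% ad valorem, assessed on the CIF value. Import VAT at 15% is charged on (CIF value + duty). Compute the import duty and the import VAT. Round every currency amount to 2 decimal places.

Import duty = 32264.37 × 23.9% = 7711.18
VAT base = CIF + duty = 32264.37 + 7711.18 = 39975.55
Import VAT = 39975.55 × 15% = 5996.33

Import duty: USD 7711.18; import VAT: USD 5996.33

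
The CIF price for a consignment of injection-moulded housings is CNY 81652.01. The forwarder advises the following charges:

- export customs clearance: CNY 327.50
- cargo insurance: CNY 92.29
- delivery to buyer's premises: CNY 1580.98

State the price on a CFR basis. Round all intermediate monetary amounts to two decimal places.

CFR price: CNY 81559.72

Not relevant to the conversion: export clearance — on the seller under both CIF and CFR; already in the CIF price and stays in the CFR price. delivery — on the buyer under both terms; not part of either seller's price.
From CIF to CFR, the seller no longer bears: insurance.
CFR price = 81652.01 − 92.29 = 81559.72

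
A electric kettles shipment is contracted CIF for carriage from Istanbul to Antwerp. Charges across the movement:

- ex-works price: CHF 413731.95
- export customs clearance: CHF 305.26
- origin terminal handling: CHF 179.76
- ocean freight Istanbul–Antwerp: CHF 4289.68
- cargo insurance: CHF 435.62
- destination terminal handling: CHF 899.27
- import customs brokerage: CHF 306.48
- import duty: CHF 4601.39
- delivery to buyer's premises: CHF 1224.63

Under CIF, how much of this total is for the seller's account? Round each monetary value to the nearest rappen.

CIF: the seller pays costs through ocean freight and marine insurance to the destination port.
Seller's account: goods 413731.95 + export clearance 305.26 + origin terminal 179.76 + freight 4289.68 + insurance 435.62 = 418942.27
Buyer's account: destination terminal 899.27 + brokerage 306.48 + duty 4601.39 + delivery 1224.63 = 7031.77

Seller's account: CHF 418942.27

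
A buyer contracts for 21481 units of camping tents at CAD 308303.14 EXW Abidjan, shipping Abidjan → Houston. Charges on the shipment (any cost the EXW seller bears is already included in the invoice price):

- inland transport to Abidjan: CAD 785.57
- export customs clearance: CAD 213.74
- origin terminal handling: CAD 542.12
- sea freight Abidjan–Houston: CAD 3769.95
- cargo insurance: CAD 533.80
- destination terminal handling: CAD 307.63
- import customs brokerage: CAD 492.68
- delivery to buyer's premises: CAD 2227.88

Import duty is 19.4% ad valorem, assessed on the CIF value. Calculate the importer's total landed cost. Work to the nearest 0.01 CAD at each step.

EXW: the seller makes goods available at their premises; the buyer bears all onward costs.
CIF value = EXW price + inland to port + export clearance + origin terminal + freight + insurance = 308303.14 + 785.57 + 213.74 + 542.12 + 3769.95 + 533.80 = 314148.32
Import duty = 314148.32 × 19.4% = 60944.77
Buyer bears: inland to port 785.57 + export clearance 213.74 + origin terminal 542.12 + freight 3769.95 + insurance 533.80 + destination terminal 307.63 + brokerage 492.68 + delivery 2227.88 + duty 60944.77 = 69818.14
Landed cost = invoice 308303.14 + 69818.14 = 378121.28

Total landed cost: CAD 378121.28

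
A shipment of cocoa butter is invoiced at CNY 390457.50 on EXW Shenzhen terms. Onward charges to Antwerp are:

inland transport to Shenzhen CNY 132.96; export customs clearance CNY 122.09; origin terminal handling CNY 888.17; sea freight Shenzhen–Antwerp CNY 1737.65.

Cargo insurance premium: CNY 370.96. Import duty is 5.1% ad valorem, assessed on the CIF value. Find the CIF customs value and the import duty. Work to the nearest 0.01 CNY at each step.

CIF = EXW price + pre-shipment costs + freight + insurance
CIF = 390457.50 + 132.96 + 122.09 + 888.17 + 1737.65 + 370.96 = 393709.33
Import duty = 393709.33 × 5.1% = 20079.18

CIF value: CNY 393709.33; import duty: CNY 20079.18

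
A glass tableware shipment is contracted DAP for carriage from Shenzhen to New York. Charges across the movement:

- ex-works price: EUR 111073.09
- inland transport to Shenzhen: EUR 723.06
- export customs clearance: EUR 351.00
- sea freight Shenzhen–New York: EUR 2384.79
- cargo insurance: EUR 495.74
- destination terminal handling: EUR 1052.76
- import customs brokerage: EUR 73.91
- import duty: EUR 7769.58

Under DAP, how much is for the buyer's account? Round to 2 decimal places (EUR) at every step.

DAP: the seller bears all costs to the named destination except import duty and clearance.
Seller's account: goods 111073.09 + inland to port 723.06 + export clearance 351.00 + freight 2384.79 + insurance 495.74 + destination terminal 1052.76 = 116080.44
Buyer's account: brokerage 73.91 + duty 7769.58 = 7843.49

Buyer's account: EUR 7843.49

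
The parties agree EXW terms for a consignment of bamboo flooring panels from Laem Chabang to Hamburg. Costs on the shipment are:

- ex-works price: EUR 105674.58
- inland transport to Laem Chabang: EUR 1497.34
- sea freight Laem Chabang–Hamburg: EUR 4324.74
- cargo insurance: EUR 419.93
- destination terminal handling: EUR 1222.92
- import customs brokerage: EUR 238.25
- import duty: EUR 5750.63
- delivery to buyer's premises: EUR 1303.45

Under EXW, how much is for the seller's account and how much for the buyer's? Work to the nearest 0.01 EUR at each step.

EXW: the seller makes goods available at their premises; the buyer bears all onward costs.
Seller's account: goods 105674.58 = 105674.58
Buyer's account: inland to port 1497.34 + freight 4324.74 + insurance 419.93 + destination terminal 1222.92 + brokerage 238.25 + duty 5750.63 + delivery 1303.45 = 14757.26

Seller: EUR 105674.58; buyer: EUR 14757.26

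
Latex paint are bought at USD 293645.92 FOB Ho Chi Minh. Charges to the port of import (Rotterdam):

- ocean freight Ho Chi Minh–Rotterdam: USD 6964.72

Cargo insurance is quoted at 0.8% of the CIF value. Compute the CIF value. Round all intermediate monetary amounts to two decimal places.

CIF value: USD 303034.92

Let C be the CIF value. C = FOB price + freight + 0.8% × C
C − 0.8% × C = 293645.92 + 6964.72
0.992 × C = 300610.64
C = 300610.64 / 0.992 = 303034.92
Insurance premium = 0.8% × 303034.92 = 2424.28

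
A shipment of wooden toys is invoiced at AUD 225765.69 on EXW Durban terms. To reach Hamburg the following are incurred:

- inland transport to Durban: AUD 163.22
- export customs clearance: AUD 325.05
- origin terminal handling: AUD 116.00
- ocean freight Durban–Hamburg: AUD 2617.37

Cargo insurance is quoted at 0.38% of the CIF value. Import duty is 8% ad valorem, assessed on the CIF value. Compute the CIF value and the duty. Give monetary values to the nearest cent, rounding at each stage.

Let C be the CIF value. C = EXW price + pre-shipment costs + freight + 0.38% × C
C − 0.38% × C = 225765.69 + 163.22 + 325.05 + 116.00 + 2617.37
0.9962 × C = 228987.33
C = 228987.33 / 0.9962 = 229860.80
Insurance premium = 0.38% × 229860.80 = 873.47
Import duty = 229860.80 × 8% = 18388.86

CIF value: AUD 229860.80; import duty: AUD 18388.86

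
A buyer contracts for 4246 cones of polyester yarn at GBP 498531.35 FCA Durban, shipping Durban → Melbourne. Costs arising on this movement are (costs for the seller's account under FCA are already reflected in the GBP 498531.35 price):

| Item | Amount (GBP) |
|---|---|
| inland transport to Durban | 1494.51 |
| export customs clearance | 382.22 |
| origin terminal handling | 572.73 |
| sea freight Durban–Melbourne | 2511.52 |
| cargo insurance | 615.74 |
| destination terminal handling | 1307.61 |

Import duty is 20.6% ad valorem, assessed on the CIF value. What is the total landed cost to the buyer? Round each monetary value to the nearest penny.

Total landed cost: GBP 606998.61

FCA: the seller delivers export-cleared goods to the carrier; the buyer bears costs from that point.
Already in the invoice (seller's account under FCA): inland to port, export clearance — exclude.
CIF value = FCA price + origin terminal + freight + insurance = 498531.35 + 572.73 + 2511.52 + 615.74 = 502231.34
Import duty = 502231.34 × 20.6% = 103459.66
Buyer bears: origin terminal 572.73 + freight 2511.52 + insurance 615.74 + destination terminal 1307.61 + duty 103459.66 = 108467.26
Landed cost = invoice 498531.35 + 108467.26 = 606998.61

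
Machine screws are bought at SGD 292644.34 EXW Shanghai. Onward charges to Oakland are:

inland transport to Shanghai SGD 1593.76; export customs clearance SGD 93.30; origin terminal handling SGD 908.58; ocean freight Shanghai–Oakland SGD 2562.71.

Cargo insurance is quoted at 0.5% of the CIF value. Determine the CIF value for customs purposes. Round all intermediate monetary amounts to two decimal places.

CIF value: SGD 299299.19

Let C be the CIF value. C = EXW price + pre-shipment costs + freight + 0.5% × C
C − 0.5% × C = 292644.34 + 1593.76 + 93.30 + 908.58 + 2562.71
0.995 × C = 297802.69
C = 297802.69 / 0.995 = 299299.19
Insurance premium = 0.5% × 299299.19 = 1496.50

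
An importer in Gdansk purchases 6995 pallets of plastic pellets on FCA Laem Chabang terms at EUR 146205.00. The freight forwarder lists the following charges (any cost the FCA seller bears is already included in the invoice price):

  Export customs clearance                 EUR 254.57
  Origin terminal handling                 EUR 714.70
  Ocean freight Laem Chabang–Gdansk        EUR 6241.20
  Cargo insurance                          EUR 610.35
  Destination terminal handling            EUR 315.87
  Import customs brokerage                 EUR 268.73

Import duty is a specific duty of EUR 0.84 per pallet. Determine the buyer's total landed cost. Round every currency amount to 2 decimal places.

FCA: the seller delivers export-cleared goods to the carrier; the buyer bears costs from that point.
Already in the invoice (seller's account under FCA): export clearance — exclude.
CIF value = FCA price + origin terminal + freight + insurance = 146205.00 + 714.70 + 6241.20 + 610.35 = 153771.25
Import duty = 6995 × 0.84 = 5875.80
Buyer bears: origin terminal 714.70 + freight 6241.20 + insurance 610.35 + destination terminal 315.87 + brokerage 268.73 + duty 5875.80 = 14026.65
Landed cost = invoice 146205.00 + 14026.65 = 160231.65

Total landed cost: EUR 160231.65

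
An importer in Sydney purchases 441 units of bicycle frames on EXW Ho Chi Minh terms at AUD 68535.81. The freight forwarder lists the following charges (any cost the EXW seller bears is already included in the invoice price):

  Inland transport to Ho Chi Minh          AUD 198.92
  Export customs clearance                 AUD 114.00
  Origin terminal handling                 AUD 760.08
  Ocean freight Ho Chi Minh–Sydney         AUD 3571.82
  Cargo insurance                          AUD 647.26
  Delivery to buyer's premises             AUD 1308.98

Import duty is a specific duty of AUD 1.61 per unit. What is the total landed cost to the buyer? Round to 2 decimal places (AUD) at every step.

Total landed cost: AUD 75846.88

EXW: the seller makes goods available at their premises; the buyer bears all onward costs.
CIF value = EXW price + inland to port + export clearance + origin terminal + freight + insurance = 68535.81 + 198.92 + 114.00 + 760.08 + 3571.82 + 647.26 = 73827.89
Import duty = 441 × 1.61 = 710.01
Buyer bears: inland to port 198.92 + export clearance 114.00 + origin terminal 760.08 + freight 3571.82 + insurance 647.26 + delivery 1308.98 + duty 710.01 = 7311.07
Landed cost = invoice 68535.81 + 7311.07 = 75846.88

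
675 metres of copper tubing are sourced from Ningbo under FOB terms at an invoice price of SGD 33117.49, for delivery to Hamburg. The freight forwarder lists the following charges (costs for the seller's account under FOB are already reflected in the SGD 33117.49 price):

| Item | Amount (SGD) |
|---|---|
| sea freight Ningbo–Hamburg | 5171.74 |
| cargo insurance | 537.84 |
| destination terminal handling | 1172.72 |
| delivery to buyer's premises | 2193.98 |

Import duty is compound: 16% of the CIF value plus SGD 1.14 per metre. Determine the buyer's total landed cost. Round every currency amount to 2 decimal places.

Total landed cost: SGD 49175.60

FOB: the seller bears costs until goods are on board at the origin port; the buyer bears freight, insurance and all costs thereafter.
CIF value = FOB price + freight + insurance = 33117.49 + 5171.74 + 537.84 = 38827.07
Ad valorem component: 38827.07 × 16% = 6212.33
Specific component: 675 × 1.14 = 769.50
Import duty = 6212.33 + 769.50 = 6981.83
Buyer bears: freight 5171.74 + insurance 537.84 + destination terminal 1172.72 + delivery 2193.98 + duty 6981.83 = 16058.11
Landed cost = invoice 33117.49 + 16058.11 = 49175.60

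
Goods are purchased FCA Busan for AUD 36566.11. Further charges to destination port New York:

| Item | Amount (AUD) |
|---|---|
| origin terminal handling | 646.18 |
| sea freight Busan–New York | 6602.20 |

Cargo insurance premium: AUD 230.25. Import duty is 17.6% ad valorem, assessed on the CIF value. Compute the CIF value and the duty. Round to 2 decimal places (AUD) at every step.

CIF value: AUD 44044.74; import duty: AUD 7751.87

CIF = FCA price + pre-shipment costs + freight + insurance
CIF = 36566.11 + 646.18 + 6602.20 + 230.25 = 44044.74
Import duty = 44044.74 × 17.6% = 7751.87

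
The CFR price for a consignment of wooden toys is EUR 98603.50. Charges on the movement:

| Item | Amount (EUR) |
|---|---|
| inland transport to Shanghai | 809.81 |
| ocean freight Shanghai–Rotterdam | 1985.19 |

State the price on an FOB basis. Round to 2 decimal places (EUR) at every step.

FOB price: EUR 96618.31

Not relevant to the conversion: inland to port — on the seller under both CFR and FOB; already in the CFR price and stays in the FOB price.
From CFR to FOB, the seller no longer bears: freight.
FOB price = 98603.50 − 1985.19 = 96618.31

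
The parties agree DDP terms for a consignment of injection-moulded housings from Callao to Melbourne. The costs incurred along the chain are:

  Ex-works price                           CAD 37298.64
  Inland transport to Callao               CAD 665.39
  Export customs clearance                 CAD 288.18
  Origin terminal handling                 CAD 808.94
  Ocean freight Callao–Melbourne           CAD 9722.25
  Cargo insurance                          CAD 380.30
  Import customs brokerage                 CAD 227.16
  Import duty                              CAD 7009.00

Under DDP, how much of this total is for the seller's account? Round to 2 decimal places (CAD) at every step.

Seller's account: CAD 56399.86

DDP: the seller bears all costs including import duty.
Seller's account: goods 37298.64 + inland to port 665.39 + export clearance 288.18 + origin terminal 808.94 + freight 9722.25 + insurance 380.30 + brokerage 227.16 + duty 7009.00 = 56399.86
Buyer's account: 0.00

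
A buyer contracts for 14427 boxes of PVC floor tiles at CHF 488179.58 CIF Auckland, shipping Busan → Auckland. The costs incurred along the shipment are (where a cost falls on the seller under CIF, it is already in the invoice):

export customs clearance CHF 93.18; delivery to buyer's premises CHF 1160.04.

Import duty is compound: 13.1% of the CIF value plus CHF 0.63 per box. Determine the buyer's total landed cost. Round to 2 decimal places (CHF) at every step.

Total landed cost: CHF 562380.15

CIF: the seller pays costs through ocean freight and marine insurance to the destination port.
Already in the invoice (seller's account under CIF): export clearance — exclude.
The CIF price already equals the CIF value: 488179.58
Ad valorem component: 488179.58 × 13.1% = 63951.52
Specific component: 14427 × 0.63 = 9089.01
Import duty = 63951.52 + 9089.01 = 73040.53
Buyer bears: delivery 1160.04 + duty 73040.53 = 74200.57
Landed cost = invoice 488179.58 + 74200.57 = 562380.15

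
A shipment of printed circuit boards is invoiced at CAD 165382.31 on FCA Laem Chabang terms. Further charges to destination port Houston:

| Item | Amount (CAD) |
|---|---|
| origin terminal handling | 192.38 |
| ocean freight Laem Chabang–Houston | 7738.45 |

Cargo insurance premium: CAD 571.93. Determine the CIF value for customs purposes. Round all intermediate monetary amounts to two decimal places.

CIF = FCA price + pre-shipment costs + freight + insurance
CIF = 165382.31 + 192.38 + 7738.45 + 571.93 = 173885.07

CIF value: CAD 173885.07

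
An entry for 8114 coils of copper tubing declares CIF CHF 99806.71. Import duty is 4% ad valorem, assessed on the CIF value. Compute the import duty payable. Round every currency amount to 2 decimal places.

Import duty: CHF 3992.27

Import duty = 99806.71 × 4% = 3992.27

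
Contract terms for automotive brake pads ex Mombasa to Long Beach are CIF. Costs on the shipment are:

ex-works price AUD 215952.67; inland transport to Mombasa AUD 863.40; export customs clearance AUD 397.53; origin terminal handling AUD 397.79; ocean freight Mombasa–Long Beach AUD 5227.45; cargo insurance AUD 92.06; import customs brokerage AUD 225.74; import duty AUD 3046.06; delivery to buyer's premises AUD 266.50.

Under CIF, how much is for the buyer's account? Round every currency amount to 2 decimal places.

CIF: the seller pays costs through ocean freight and marine insurance to the destination port.
Seller's account: goods 215952.67 + inland to port 863.40 + export clearance 397.53 + origin terminal 397.79 + freight 5227.45 + insurance 92.06 = 222930.90
Buyer's account: brokerage 225.74 + duty 3046.06 + delivery 266.50 = 3538.30

Buyer's account: AUD 3538.30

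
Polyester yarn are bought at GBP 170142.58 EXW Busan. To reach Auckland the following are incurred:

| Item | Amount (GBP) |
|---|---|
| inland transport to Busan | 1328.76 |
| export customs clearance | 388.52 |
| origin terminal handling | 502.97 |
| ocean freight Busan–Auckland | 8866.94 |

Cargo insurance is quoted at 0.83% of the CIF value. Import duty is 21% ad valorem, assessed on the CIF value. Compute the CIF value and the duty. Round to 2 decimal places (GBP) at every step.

Let C be the CIF value. C = EXW price + pre-shipment costs + freight + 0.83% × C
C − 0.83% × C = 170142.58 + 1328.76 + 388.52 + 502.97 + 8866.94
0.9917 × C = 181229.77
C = 181229.77 / 0.9917 = 182746.57
Insurance premium = 0.83% × 182746.57 = 1516.80
Import duty = 182746.57 × 21% = 38376.78

CIF value: GBP 182746.57; import duty: GBP 38376.78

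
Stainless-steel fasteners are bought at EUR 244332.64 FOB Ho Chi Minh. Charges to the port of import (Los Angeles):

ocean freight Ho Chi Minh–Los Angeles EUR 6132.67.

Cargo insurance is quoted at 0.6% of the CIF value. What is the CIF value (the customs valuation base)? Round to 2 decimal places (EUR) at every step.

CIF value: EUR 251977.17

Let C be the CIF value. C = FOB price + freight + 0.6% × C
C − 0.6% × C = 244332.64 + 6132.67
0.994 × C = 250465.31
C = 250465.31 / 0.994 = 251977.17
Insurance premium = 0.6% × 251977.17 = 1511.86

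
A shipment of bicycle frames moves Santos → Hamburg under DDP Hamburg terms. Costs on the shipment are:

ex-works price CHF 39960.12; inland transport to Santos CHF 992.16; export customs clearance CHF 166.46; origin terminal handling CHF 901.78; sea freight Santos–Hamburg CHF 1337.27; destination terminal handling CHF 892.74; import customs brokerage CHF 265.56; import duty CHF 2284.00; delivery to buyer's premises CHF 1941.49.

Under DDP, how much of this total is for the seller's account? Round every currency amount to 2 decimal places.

Seller's account: CHF 48741.58

DDP: the seller bears all costs including import duty.
Seller's account: goods 39960.12 + inland to port 992.16 + export clearance 166.46 + origin terminal 901.78 + freight 1337.27 + destination terminal 892.74 + brokerage 265.56 + duty 2284.00 + delivery 1941.49 = 48741.58
Buyer's account: 0.00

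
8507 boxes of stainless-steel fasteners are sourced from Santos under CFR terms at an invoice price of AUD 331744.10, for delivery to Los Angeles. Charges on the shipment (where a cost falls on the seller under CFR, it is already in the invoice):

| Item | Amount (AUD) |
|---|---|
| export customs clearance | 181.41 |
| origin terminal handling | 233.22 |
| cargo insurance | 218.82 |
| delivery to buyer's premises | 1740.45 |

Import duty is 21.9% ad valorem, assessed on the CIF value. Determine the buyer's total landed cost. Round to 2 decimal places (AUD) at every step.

Total landed cost: AUD 406403.25

CFR: the seller pays costs through ocean freight to the destination port, but not insurance.
Already in the invoice (seller's account under CFR): export clearance, origin terminal — exclude.
CIF value = CFR price + insurance = 331744.10 + 218.82 = 331962.92
Import duty = 331962.92 × 21.9% = 72699.88
Buyer bears: insurance 218.82 + delivery 1740.45 + duty 72699.88 = 74659.15
Landed cost = invoice 331744.10 + 74659.15 = 406403.25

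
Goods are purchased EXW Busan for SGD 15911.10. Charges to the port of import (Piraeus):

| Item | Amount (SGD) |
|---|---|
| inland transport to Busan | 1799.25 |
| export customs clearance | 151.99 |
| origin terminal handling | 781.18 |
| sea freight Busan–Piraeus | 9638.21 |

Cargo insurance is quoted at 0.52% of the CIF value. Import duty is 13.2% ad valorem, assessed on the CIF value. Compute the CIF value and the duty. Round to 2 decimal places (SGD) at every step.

Let C be the CIF value. C = EXW price + pre-shipment costs + freight + 0.52% × C
C − 0.52% × C = 15911.10 + 1799.25 + 151.99 + 781.18 + 9638.21
0.9948 × C = 28281.73
C = 28281.73 / 0.9948 = 28429.56
Insurance premium = 0.52% × 28429.56 = 147.83
Import duty = 28429.56 × 13.2% = 3752.70

CIF value: SGD 28429.56; import duty: SGD 3752.70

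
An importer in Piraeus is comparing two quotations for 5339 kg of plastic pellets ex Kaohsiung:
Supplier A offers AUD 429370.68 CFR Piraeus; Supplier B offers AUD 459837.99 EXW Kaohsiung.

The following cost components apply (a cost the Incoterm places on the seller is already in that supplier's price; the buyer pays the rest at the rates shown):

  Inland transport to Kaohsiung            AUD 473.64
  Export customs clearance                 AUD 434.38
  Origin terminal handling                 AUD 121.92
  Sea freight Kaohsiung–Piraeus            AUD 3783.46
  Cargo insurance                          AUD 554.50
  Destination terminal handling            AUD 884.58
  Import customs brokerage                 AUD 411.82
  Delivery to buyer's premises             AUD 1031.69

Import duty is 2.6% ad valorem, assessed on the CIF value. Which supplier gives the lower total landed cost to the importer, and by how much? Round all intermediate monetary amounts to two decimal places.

Supplier A is cheaper by AUD 36198.01

Supplier A (CFR):
CIF value = CFR price + insurance = 429370.68 + 554.50 = 429925.18
Import duty = 429925.18 × 2.6% = 11178.05
Buyer bears (A): 554.50 + 884.58 + 411.82 + 1031.69 = 2882.59
Landed cost (A) = invoice 429370.68 + 2882.59 + duty 11178.05 = 443431.32
Supplier B (EXW):
CIF value = EXW price + inland to port + export clearance + origin terminal + freight + insurance = 459837.99 + 473.64 + 434.38 + 121.92 + 3783.46 + 554.50 = 465205.89
Import duty = 465205.89 × 2.6% = 12095.35
Buyer bears (B): 473.64 + 434.38 + 121.92 + 3783.46 + 554.50 + 884.58 + 411.82 + 1031.69 = 7695.99
Landed cost (B) = invoice 459837.99 + 7695.99 + duty 12095.35 = 479629.33
Difference = |443431.32 − 479629.33| = 36198.01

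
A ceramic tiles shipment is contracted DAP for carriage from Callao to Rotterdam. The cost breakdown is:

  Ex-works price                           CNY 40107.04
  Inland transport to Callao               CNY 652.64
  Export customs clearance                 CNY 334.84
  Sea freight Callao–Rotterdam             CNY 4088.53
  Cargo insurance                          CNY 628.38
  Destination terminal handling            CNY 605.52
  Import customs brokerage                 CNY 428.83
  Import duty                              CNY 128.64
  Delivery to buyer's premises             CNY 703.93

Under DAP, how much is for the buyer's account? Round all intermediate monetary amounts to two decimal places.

Buyer's account: CNY 557.47

DAP: the seller bears all costs to the named destination except import duty and clearance.
Seller's account: goods 40107.04 + inland to port 652.64 + export clearance 334.84 + freight 4088.53 + insurance 628.38 + destination terminal 605.52 + delivery 703.93 = 47120.88
Buyer's account: brokerage 428.83 + duty 128.64 = 557.47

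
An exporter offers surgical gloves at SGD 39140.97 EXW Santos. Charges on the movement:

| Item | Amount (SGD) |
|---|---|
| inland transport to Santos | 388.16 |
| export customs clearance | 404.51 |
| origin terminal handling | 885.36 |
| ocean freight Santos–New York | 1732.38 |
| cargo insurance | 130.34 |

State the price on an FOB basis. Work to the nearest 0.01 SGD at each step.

Not relevant to the conversion: insurance, freight — on the buyer under both terms; not part of either seller's price.
From EXW to FOB, the seller additionally bears: inland to port, export clearance, origin terminal.
FOB price = 39140.97 + 388.16 + 404.51 + 885.36 = 40819.00

FOB price: SGD 40819.00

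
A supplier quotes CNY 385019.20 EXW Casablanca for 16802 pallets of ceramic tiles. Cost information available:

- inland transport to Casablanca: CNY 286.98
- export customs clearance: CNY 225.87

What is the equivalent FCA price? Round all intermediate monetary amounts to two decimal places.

FCA price: CNY 385532.05

From EXW to FCA, the seller additionally bears: inland to port, export clearance.
FCA price = 385019.20 + 286.98 + 225.87 = 385532.05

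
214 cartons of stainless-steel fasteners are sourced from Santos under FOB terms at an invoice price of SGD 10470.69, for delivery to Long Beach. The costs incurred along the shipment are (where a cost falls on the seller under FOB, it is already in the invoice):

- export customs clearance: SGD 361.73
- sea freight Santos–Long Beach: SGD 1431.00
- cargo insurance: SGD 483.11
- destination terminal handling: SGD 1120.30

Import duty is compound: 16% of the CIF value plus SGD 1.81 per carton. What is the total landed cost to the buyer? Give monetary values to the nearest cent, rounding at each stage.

FOB: the seller bears costs until goods are on board at the origin port; the buyer bears freight, insurance and all costs thereafter.
Already in the invoice (seller's account under FOB): export clearance — exclude.
CIF value = FOB price + freight + insurance = 10470.69 + 1431.00 + 483.11 = 12384.80
Ad valorem component: 12384.80 × 16% = 1981.57
Specific component: 214 × 1.81 = 387.34
Import duty = 1981.57 + 387.34 = 2368.91
Buyer bears: freight 1431.00 + insurance 483.11 + destination terminal 1120.30 + duty 2368.91 = 5403.32
Landed cost = invoice 10470.69 + 5403.32 = 15874.01

Total landed cost: SGD 15874.01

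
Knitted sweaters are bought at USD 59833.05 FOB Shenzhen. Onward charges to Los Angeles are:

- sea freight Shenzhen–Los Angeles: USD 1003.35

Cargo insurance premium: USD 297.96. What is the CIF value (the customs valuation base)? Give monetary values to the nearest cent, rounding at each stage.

CIF = FOB price + freight + insurance
CIF = 59833.05 + 1003.35 + 297.96 = 61134.36

CIF value: USD 61134.36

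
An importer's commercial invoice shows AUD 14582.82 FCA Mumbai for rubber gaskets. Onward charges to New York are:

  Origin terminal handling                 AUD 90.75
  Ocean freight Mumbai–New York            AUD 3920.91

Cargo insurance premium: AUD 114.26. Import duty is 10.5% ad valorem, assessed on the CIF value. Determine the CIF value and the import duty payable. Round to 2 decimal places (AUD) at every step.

CIF = FCA price + pre-shipment costs + freight + insurance
CIF = 14582.82 + 90.75 + 3920.91 + 114.26 = 18708.74
Import duty = 18708.74 × 10.5% = 1964.42

CIF value: AUD 18708.74; import duty: AUD 1964.42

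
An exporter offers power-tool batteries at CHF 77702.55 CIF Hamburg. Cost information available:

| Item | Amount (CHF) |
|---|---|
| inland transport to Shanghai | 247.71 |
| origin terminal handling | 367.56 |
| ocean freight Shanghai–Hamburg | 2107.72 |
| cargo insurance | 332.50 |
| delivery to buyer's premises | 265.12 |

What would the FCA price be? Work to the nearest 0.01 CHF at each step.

Not relevant to the conversion: inland to port — on the seller under both CIF and FCA; already in the CIF price and stays in the FCA price. delivery — on the buyer under both terms; not part of either seller's price.
From CIF to FCA, the seller no longer bears: origin terminal, freight, insurance.
FCA price = 77702.55 − 367.56 − 2107.72 − 332.50 = 74894.77

FCA price: CHF 74894.77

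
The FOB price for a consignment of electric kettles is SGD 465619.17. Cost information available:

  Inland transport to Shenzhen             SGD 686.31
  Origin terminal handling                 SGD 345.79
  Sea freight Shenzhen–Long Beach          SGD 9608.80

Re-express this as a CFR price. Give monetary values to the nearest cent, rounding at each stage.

CFR price: SGD 475227.97

Not relevant to the conversion: origin terminal, inland to port — on the seller under both FOB and CFR; already in the FOB price and stays in the CFR price.
From FOB to CFR, the seller additionally bears: freight.
CFR price = 465619.17 + 9608.80 = 475227.97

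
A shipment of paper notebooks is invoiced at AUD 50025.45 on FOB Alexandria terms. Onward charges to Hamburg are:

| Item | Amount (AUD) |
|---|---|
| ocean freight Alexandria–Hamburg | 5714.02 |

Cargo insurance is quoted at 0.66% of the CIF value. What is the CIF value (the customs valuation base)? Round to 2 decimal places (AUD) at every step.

CIF value: AUD 56109.79

Let C be the CIF value. C = FOB price + freight + 0.66% × C
C − 0.66% × C = 50025.45 + 5714.02
0.9934 × C = 55739.47
C = 55739.47 / 0.9934 = 56109.79
Insurance premium = 0.66% × 56109.79 = 370.32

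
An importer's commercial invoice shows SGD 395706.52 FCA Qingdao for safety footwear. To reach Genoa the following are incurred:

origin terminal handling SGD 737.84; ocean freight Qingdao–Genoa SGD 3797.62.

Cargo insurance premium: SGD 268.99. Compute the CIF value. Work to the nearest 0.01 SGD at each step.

CIF = FCA price + pre-shipment costs + freight + insurance
CIF = 395706.52 + 737.84 + 3797.62 + 268.99 = 400510.97

CIF value: SGD 400510.97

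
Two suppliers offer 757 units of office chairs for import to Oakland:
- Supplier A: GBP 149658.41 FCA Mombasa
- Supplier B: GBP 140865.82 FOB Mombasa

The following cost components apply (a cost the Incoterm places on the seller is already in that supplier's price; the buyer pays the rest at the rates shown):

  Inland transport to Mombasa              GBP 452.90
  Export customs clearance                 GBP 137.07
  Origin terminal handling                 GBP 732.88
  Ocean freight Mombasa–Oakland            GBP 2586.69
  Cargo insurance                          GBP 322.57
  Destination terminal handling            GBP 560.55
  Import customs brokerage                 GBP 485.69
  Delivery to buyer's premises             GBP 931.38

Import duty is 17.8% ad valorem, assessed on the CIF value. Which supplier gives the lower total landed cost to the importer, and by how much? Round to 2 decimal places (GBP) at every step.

Supplier B is cheaper by GBP 11221.01

Supplier A (FCA):
CIF value = FCA price + origin terminal + freight + insurance = 149658.41 + 732.88 + 2586.69 + 322.57 = 153300.55
Import duty = 153300.55 × 17.8% = 27287.50
Buyer bears (A): 732.88 + 2586.69 + 322.57 + 560.55 + 485.69 + 931.38 = 5619.76
Landed cost (A) = invoice 149658.41 + 5619.76 + duty 27287.50 = 182565.67
Supplier B (FOB):
CIF value = FOB price + freight + insurance = 140865.82 + 2586.69 + 322.57 = 143775.08
Import duty = 143775.08 × 17.8% = 25591.96
Buyer bears (B): 2586.69 + 322.57 + 560.55 + 485.69 + 931.38 = 4886.88
Landed cost (B) = invoice 140865.82 + 4886.88 + duty 25591.96 = 171344.66
Difference = |182565.67 − 171344.66| = 11221.01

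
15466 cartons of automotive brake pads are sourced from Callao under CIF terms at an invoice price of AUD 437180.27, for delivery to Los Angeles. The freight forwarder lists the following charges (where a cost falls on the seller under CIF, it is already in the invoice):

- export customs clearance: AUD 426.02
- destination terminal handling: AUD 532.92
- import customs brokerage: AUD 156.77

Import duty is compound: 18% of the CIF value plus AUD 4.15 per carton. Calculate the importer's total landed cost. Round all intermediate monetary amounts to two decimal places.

Total landed cost: AUD 580746.31

CIF: the seller pays costs through ocean freight and marine insurance to the destination port.
Already in the invoice (seller's account under CIF): export clearance — exclude.
The CIF price already equals the CIF value: 437180.27
Ad valorem component: 437180.27 × 18% = 78692.45
Specific component: 15466 × 4.15 = 64183.90
Import duty = 78692.45 + 64183.90 = 142876.35
Buyer bears: destination terminal 532.92 + brokerage 156.77 + duty 142876.35 = 143566.04
Landed cost = invoice 437180.27 + 143566.04 = 580746.31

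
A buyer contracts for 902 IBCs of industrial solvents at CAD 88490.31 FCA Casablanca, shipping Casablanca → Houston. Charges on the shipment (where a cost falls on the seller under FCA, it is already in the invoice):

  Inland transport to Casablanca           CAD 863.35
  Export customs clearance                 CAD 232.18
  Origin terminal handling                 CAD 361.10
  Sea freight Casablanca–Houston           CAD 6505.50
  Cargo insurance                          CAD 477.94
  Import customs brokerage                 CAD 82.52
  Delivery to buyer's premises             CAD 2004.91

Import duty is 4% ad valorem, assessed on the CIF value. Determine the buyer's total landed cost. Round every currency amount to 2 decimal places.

Total landed cost: CAD 101755.67

FCA: the seller delivers export-cleared goods to the carrier; the buyer bears costs from that point.
Already in the invoice (seller's account under FCA): inland to port, export clearance — exclude.
CIF value = FCA price + origin terminal + freight + insurance = 88490.31 + 361.10 + 6505.50 + 477.94 = 95834.85
Import duty = 95834.85 × 4% = 3833.39
Buyer bears: origin terminal 361.10 + freight 6505.50 + insurance 477.94 + brokerage 82.52 + delivery 2004.91 + duty 3833.39 = 13265.36
Landed cost = invoice 88490.31 + 13265.36 = 101755.67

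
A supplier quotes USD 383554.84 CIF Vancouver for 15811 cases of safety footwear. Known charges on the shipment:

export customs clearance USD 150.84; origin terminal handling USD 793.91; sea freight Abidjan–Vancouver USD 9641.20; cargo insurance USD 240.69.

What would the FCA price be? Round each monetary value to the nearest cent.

Not relevant to the conversion: export clearance — on the seller under both CIF and FCA; already in the CIF price and stays in the FCA price.
From CIF to FCA, the seller no longer bears: origin terminal, freight, insurance.
FCA price = 383554.84 − 793.91 − 9641.20 − 240.69 = 372879.04

FCA price: USD 372879.04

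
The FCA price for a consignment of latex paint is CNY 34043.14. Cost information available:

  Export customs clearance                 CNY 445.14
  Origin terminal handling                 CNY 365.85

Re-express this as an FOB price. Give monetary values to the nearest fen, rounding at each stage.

Not relevant to the conversion: export clearance — on the seller under both FCA and FOB; already in the FCA price and stays in the FOB price.
From FCA to FOB, the seller additionally bears: origin terminal.
FOB price = 34043.14 + 365.85 = 34408.99

FOB price: CNY 34408.99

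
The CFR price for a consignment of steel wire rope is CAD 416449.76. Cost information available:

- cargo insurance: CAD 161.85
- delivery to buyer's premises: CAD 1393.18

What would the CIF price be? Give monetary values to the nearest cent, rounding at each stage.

Not relevant to the conversion: delivery — on the buyer under both terms; not part of either seller's price.
From CFR to CIF, the seller additionally bears: insurance.
CIF price = 416449.76 + 161.85 = 416611.61

CIF price: CAD 416611.61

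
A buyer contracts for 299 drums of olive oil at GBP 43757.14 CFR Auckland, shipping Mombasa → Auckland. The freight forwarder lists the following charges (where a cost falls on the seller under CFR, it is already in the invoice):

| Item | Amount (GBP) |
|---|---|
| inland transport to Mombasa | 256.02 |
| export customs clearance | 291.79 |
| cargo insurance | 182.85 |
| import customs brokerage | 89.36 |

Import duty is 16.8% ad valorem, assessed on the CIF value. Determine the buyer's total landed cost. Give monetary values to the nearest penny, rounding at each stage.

Total landed cost: GBP 51411.27

CFR: the seller pays costs through ocean freight to the destination port, but not insurance.
Already in the invoice (seller's account under CFR): inland to port, export clearance — exclude.
CIF value = CFR price + insurance = 43757.14 + 182.85 = 43939.99
Import duty = 43939.99 × 16.8% = 7381.92
Buyer bears: insurance 182.85 + brokerage 89.36 + duty 7381.92 = 7654.13
Landed cost = invoice 43757.14 + 7654.13 = 51411.27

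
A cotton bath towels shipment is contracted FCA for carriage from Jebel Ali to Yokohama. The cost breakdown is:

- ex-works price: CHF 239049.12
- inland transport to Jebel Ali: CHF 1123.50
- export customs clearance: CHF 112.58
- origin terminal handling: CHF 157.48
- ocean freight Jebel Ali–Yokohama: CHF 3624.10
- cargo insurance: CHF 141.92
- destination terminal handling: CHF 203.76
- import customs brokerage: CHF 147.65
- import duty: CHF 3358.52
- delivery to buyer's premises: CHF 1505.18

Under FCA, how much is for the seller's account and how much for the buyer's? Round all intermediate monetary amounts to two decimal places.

FCA: the seller delivers export-cleared goods to the carrier; the buyer bears costs from that point.
Seller's account: goods 239049.12 + inland to port 1123.50 + export clearance 112.58 = 240285.20
Buyer's account: origin terminal 157.48 + freight 3624.10 + insurance 141.92 + destination terminal 203.76 + brokerage 147.65 + duty 3358.52 + delivery 1505.18 = 9138.61

Seller: CHF 240285.20; buyer: CHF 9138.61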